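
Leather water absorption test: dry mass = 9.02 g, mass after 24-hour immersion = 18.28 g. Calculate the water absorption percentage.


102.7%


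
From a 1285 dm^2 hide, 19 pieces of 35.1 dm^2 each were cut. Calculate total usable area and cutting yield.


Total usable = 19 x 35.1 = 666.9 dm^2
Yield = 666.9 / 1285 x 100 = 51.9%


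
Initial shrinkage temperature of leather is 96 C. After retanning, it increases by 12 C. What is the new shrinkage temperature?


New Ts = 96 + 12 = 108 C


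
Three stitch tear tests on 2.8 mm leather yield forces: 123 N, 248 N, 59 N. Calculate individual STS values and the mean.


STS1 = 123 / 2.8 = 43.9 N/mm
STS2 = 248 / 2.8 = 88.6 N/mm
STS3 = 59 / 2.8 = 21.1 N/mm
Mean = (43.9 + 88.6 + 21.1) / 3 = 51.2 N/mm


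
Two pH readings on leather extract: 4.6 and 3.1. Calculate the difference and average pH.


Difference = 1.5
Average pH = 3.85

Difference = |4.6 - 3.1| = 1.5
Average = (4.6 + 3.1) / 2 = 3.85


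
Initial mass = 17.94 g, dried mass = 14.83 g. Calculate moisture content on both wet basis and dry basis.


Wet basis = 17.3%
Dry basis = 21.0%

Moisture lost = 17.94 - 14.83 = 3.11 g
Wet basis MC = 3.11 / 17.94 x 100 = 17.3%
Dry basis MC = 3.11 / 14.83 x 100 = 21.0%


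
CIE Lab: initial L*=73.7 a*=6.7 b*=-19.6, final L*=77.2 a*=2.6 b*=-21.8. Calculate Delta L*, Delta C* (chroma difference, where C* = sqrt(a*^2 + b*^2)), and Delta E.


Delta L* = 77.2 - 73.7 = 3.5
C1* = sqrt((6.7)^2 + (-19.6)^2) = 20.714
C2* = sqrt((2.6)^2 + (-21.8)^2) = 21.954
Delta C* = 21.954 - 20.714 = 1.24
Delta E = sqrt((3.5)^2 + (-4.1)^2 + (-2.2)^2) = 5.82


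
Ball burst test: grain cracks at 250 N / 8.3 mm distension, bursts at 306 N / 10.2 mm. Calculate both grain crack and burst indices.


Crack index = 250 / 8.3 = 30.1 N/mm
Burst index = 306 / 10.2 = 30.0 N/mm


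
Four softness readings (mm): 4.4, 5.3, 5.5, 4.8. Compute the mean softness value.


5.00 mm


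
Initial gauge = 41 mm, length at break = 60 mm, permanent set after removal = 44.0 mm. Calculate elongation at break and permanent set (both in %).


Elongation at break = 46.3%
Permanent set = 7.3%

Elongation at break = (60 - 41) / 41 x 100 = 46.3%
Permanent set = (44.0 - 41) / 41 x 100 = 7.3%


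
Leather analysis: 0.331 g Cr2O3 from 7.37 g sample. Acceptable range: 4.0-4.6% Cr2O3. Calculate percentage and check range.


Cr2O3 = 4.49%
Within range: Yes

Cr2O3% = 0.331 / 7.37 x 100 = 4.49%
Acceptable range: 4.0 to 4.6%
Within range: Yes


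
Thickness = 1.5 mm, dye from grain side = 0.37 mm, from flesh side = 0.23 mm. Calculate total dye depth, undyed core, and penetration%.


Total dyed = 0.60 mm
Undyed core = 0.90 mm
Penetration = 40.0%

Total dyed = 0.37 + 0.23 = 0.60 mm
Undyed core = 1.5 - 0.60 = 0.90 mm
Penetration = 0.60 / 1.5 x 100 = 40.0%


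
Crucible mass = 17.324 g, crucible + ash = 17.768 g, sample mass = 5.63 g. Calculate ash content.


Ash mass = 0.444 g
Ash content = 7.89%

Ash mass = 17.768 - 17.324 = 0.444 g
Ash% = 0.444 / 5.63 x 100 = 7.89%


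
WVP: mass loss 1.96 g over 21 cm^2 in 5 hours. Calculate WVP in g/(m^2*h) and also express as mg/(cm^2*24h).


WVP = 186.67 g/(m^2*h)
Daily rate = 448.00 mg/(cm^2*24h)

WVP = 1.96 / (21 x 5) x 10000 = 186.67 g/(m^2*h)
Mass loss in mg = 1.96 x 1000 = 1960 mg
Per cm^2 per 24h in mg: 1960 x 24 / (21 x 5) = 47040 / 105 = 448.00 mg/(cm^2*24h)


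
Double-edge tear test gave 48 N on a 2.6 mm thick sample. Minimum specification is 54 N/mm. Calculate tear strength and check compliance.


Tear strength = 48 / 2.6 = 18.5 N/mm
Required minimum = 54 N/mm
Compliant: No


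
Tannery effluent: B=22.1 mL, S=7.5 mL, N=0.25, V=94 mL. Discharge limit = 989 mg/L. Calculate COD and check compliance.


COD = 310.6 mg/L
Compliant: Yes

COD = (22.1 - 7.5) x 0.25 x 8000 / 94 = 310.6 mg/L
Limit: 989 mg/L
Compliant: Yes


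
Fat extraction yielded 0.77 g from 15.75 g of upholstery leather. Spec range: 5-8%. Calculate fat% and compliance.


Fat% = 0.77 / 15.75 x 100 = 4.9%
Spec range: 5-8%
Compliant: No


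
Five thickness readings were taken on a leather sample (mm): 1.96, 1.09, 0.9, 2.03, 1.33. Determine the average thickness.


Sum = 1.96 + 1.09 + 0.9 + 2.03 + 1.33 = 7.31
Average = 7.31 / 5 = 1.46 mm


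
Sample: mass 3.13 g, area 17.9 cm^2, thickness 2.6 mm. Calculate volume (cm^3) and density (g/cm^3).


Volume = 4.654 cm^3
Density = 0.673 g/cm^3

Thickness in cm = 2.6 / 10 = 0.26 cm
Volume = 17.9 x 0.26 = 4.654 cm^3
Density = 3.13 / 4.654 = 0.673 g/cm^3


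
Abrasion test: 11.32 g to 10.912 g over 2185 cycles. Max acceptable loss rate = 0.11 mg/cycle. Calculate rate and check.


Loss = 11.32 - 10.912 = 0.408 g
Rate = 0.408 g / 2185 cycles x 1000 = 0.187 mg/cycle
Max = 0.11 mg/cycle
Passes: No


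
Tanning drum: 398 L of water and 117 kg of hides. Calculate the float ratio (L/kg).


3.4

Float ratio = water / hide weight
Ratio = 398 / 117 = 3.4


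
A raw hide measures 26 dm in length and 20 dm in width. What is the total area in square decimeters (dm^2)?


Area = length x width
Area = 26 x 20 = 520 dm^2


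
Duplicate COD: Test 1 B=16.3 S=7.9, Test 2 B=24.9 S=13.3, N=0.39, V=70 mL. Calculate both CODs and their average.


COD1 = 374.4 mg/L
COD2 = 517.0 mg/L
Average = 445.7 mg/L

COD1 = (16.3 - 7.9) x 0.39 x 8000 / 70 = 374.4 mg/L
COD2 = (24.9 - 13.3) x 0.39 x 8000 / 70 = 517.0 mg/L
Average = (374.4 + 517.0) / 2 = 445.7 mg/L


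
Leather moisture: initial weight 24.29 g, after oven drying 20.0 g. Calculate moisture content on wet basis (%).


Moisture = 24.29 - 20.0 = 4.29 g
MC = 4.29 / 24.29 x 100 = 17.7%


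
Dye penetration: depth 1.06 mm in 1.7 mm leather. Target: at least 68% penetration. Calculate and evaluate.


Penetration = 62.4%
Meets target: No


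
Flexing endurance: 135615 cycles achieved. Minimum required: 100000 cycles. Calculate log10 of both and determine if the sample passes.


Achieved: log10 = 5.13
Required: log10 = 5.00
Passes: Yes

log10(135615) = 5.13
log10(100000) = 5.00
Passes: Yes


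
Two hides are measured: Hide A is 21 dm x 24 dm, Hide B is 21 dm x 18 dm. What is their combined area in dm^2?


882 dm^2

Hide A area = 21 x 24 = 504 dm^2
Hide B area = 21 x 18 = 378 dm^2
Total = 504 + 378 = 882 dm^2


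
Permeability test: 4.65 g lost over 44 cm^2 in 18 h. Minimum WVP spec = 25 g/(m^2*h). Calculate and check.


WVP = 4.65 / (44 x 18) x 10000 = 58.71 g/(m^2*h)
Minimum: 25 g/(m^2*h)
Meets spec: Yes


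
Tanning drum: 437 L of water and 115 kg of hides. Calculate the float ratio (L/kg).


Float ratio = water / hide weight
Ratio = 437 / 115 = 3.8


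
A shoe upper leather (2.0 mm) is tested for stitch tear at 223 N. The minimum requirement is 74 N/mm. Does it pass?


STS = 111.5 N/mm
Passes: Yes


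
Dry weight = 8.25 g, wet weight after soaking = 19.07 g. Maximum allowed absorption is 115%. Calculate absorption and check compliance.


WA = (19.07 - 8.25) / 8.25 x 100 = 131.2%
Maximum allowed: 115%
Compliant: No


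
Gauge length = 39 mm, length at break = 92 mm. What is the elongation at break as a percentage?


Extension = 92 - 39 = 53 mm
Elongation = 53 / 39 x 100 = 135.9%


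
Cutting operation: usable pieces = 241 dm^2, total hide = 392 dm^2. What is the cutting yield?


61.5%


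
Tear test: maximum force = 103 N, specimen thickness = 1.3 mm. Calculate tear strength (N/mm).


Tear strength = force / thickness
Tear = 103 / 1.3 = 79.2 N/mm


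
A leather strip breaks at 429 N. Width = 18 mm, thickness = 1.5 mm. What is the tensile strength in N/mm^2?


Cross-sectional area = 18 x 1.5 = 27.0 mm^2
Tensile strength = 429 / 27.0 = 15.89 N/mm^2


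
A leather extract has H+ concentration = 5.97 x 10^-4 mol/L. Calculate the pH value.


pH = -log10[H+]
pH = -log10(5.97 x 10^-4) = 3.22


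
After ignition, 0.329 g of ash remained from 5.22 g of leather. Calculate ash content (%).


6.30%


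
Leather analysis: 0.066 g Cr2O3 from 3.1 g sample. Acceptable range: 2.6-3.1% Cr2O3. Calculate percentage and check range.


Cr2O3% = 0.066 / 3.1 x 100 = 2.13%
Acceptable range: 2.6 to 3.1%
Within range: No


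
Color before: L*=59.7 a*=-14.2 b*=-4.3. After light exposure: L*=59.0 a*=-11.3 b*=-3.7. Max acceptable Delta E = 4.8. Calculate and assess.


dL = -0.7, da = 2.9, db = 0.6
dE = sqrt((-0.7)^2 + (2.9)^2 + (0.6)^2) = 3.04
Max = 4.8
Passes: Yes


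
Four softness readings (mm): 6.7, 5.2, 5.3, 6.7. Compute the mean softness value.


Sum = 6.7 + 5.2 + 5.3 + 6.7
Mean = 23.9 / 4 = 5.98 mm


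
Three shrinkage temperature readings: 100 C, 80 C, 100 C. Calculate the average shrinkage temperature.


Average = (100 + 80 + 100) / 3
Average = 280 / 3 = 93.3 C


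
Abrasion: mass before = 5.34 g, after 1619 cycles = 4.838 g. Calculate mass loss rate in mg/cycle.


Mass loss = 5.34 - 4.838 = 0.502 g
Rate = 0.502 / 1619 x 1000 = 0.310 mg/cycle


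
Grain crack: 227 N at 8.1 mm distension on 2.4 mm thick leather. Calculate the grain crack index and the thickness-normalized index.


Crack index = 28.0 N/mm
Normalized index = 11.7 N/mm per mm

Crack index = 227 / 8.1 = 28.0 N/mm
Normalized = 28.0 / 2.4 = 11.7 N/mm per mm


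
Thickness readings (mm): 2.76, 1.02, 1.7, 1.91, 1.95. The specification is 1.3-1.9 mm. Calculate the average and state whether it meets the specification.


Average = 1.87 mm
Within specification: Yes


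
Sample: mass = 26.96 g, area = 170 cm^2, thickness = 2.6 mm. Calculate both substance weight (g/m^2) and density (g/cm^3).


SW = 26.96 / 170 x 10000 = 1585.9 g/m^2
Volume = 170 x 2.6 / 10 = 44.20 cm^3
Density = 26.96 / 44.20 = 0.610 g/cm^3


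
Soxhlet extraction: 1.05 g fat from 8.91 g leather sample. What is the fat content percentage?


Fat content = 1.05 / 8.91 x 100
Fat = 11.8%


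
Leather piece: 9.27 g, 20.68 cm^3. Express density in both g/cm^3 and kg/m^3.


0.448 g/cm^3
448 kg/m^3

Density = 9.27 / 20.68 = 0.448 g/cm^3
Convert: 0.448 x 1000 = 448 kg/m^3


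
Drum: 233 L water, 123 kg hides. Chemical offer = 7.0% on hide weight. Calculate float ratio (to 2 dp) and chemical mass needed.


Float ratio = 1.89
Chemical needed = 8.61 kg


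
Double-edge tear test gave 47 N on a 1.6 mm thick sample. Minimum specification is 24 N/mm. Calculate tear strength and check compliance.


Tear strength = 29.4 N/mm
Compliant: Yes

Tear strength = 47 / 1.6 = 29.4 N/mm
Required minimum = 24 N/mm
Compliant: Yes


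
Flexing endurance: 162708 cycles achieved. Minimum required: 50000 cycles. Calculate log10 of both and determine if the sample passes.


Achieved: log10 = 5.21
Required: log10 = 4.70
Passes: Yes


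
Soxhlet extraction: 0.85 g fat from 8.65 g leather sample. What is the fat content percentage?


9.8%

Fat content = 0.85 / 8.65 x 100
Fat = 9.8%


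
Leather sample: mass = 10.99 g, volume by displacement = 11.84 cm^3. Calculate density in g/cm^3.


0.928 g/cm^3


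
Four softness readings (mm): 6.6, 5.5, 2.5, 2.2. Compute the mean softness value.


4.20 mm


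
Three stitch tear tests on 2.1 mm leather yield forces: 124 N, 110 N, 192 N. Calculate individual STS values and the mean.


STS1 = 124 / 2.1 = 59.0 N/mm
STS2 = 110 / 2.1 = 52.4 N/mm
STS3 = 192 / 2.1 = 91.4 N/mm
Mean = (59.0 + 52.4 + 91.4) / 3 = 67.6 N/mm


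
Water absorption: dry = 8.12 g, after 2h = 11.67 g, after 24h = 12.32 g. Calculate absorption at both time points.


2h absorption = 43.7%
24h absorption = 51.7%

WA (2h) = (11.67 - 8.12) / 8.12 x 100 = 43.7%
WA (24h) = (12.32 - 8.12) / 8.12 x 100 = 51.7%


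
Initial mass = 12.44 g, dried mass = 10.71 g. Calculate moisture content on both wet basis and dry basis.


Wet basis = 13.9%
Dry basis = 16.2%

Moisture lost = 12.44 - 10.71 = 1.73 g
Wet basis MC = 1.73 / 12.44 x 100 = 13.9%
Dry basis MC = 1.73 / 10.71 x 100 = 16.2%


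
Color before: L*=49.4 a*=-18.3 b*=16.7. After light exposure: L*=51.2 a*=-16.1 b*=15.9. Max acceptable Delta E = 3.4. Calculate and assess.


Delta E = 2.95
Passes: Yes


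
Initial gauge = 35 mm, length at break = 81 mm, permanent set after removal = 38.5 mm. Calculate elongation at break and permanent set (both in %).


Elongation at break = 131.4%
Permanent set = 10.0%

Elongation at break = (81 - 35) / 35 x 100 = 131.4%
Permanent set = (38.5 - 35) / 35 x 100 = 10.0%


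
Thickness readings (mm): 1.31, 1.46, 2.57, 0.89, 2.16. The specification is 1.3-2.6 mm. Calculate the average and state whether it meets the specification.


Sum = 8.39
Average = 8.39 / 5 = 1.68 mm
Specification range: 1.3 to 2.6 mm
Within spec: Yes


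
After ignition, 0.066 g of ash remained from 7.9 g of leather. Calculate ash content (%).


0.84%


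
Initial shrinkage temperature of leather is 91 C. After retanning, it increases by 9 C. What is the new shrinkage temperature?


100 C

New Ts = 91 + 9 = 100 C


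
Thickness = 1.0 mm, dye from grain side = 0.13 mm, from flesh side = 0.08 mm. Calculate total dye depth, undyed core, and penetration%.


Total dyed = 0.21 mm
Undyed core = 0.79 mm
Penetration = 21.0%

Total dyed = 0.13 + 0.08 = 0.21 mm
Undyed core = 1.0 - 0.21 = 0.79 mm
Penetration = 0.21 / 1.0 x 100 = 21.0%


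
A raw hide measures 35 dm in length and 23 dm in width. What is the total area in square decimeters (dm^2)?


Area = length x width
Area = 35 x 23 = 805 dm^2


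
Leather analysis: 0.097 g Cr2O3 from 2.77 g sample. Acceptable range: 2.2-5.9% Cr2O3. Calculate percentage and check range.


Cr2O3 = 3.50%
Within range: Yes

Cr2O3% = 0.097 / 2.77 x 100 = 3.50%
Acceptable range: 2.2 to 5.9%
Within range: Yes


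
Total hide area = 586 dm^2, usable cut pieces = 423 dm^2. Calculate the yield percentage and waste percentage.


Yield = 72.2%
Waste = 27.8%


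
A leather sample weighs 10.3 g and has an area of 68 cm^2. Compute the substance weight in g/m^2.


1514.7 g/m^2


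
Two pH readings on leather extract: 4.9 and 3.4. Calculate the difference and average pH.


Difference = 1.5
Average pH = 4.15

Difference = |4.9 - 3.4| = 1.5
Average = (4.9 + 3.4) / 2 = 4.15


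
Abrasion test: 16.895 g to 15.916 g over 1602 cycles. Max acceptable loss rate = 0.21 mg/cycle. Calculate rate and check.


Loss = 16.895 - 15.916 = 0.979 g
Rate = 0.979 g / 1602 cycles x 1000 = 0.611 mg/cycle
Max = 0.21 mg/cycle
Passes: No


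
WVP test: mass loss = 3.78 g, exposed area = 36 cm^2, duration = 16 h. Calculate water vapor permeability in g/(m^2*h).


WVP = mass_loss / (area x time) x 10000
WVP = 3.78 / (36 x 16) x 10000
WVP = 3.78 / 576 x 10000 = 65.63 g/(m^2*h)


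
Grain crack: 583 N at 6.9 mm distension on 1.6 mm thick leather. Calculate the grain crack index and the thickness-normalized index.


Crack index = 84.5 N/mm
Normalized index = 52.8 N/mm per mm


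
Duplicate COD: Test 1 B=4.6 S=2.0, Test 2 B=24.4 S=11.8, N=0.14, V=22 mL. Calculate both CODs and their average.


COD1 = 132.4 mg/L
COD2 = 641.5 mg/L
Average = 387.0 mg/L

COD1 = (4.6 - 2.0) x 0.14 x 8000 / 22 = 132.4 mg/L
COD2 = (24.4 - 11.8) x 0.14 x 8000 / 22 = 641.5 mg/L
Average = (132.4 + 641.5) / 2 = 387.0 mg/L


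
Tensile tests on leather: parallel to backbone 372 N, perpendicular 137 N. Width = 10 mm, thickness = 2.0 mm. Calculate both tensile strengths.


Area = 10 x 2.0 = 20.0 mm^2
TS (parallel) = 372 / 20.0 = 18.60 N/mm^2
TS (perpendicular) = 137 / 20.0 = 6.85 N/mm^2


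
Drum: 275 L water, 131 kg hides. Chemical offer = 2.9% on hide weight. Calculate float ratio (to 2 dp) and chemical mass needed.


Float ratio = 275 / 131 = 2.10
Chemical = 131 x 2.9 / 100 = 3.799 kg


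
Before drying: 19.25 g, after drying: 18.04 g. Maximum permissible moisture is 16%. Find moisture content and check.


Moisture content = 6.3%
Acceptable: Yes

MC = (19.25 - 18.04) / 19.25 x 100 = 6.3%
Maximum: 16%
Acceptable: Yes


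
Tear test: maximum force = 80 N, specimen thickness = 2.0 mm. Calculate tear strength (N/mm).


40.0 N/mm

Tear strength = force / thickness
Tear = 80 / 2.0 = 40.0 N/mm


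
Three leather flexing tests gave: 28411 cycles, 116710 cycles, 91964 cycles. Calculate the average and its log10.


Average = 79028 cycles
log10 = 4.90

Average = (28411 + 116710 + 91964) / 3 = 79028 cycles
log10(79028) = 4.90


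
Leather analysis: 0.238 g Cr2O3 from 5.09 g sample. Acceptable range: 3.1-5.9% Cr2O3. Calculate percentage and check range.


Cr2O3 = 4.68%
Within range: Yes

Cr2O3% = 0.238 / 5.09 x 100 = 4.68%
Acceptable range: 3.1 to 5.9%
Within range: Yes


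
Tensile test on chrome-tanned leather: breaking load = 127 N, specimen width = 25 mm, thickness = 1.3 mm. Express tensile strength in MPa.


3.91 MPa

Cross-section = 25 x 1.3 = 32.5 mm^2
TS = 127 / 32.5 = 3.91 MPa
(1 N/mm^2 = 1 MPa)


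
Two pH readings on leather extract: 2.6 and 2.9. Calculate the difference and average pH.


Difference = |2.6 - 2.9| = 0.3
Average = (2.6 + 2.9) / 2 = 2.75


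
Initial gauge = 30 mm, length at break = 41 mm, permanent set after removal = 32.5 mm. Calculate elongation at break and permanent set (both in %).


Elongation at break = 36.7%
Permanent set = 8.3%

Elongation at break = (41 - 30) / 30 x 100 = 36.7%
Permanent set = (32.5 - 30) / 30 x 100 = 8.3%


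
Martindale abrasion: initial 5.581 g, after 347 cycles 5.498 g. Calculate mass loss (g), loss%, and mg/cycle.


Mass loss = 0.083 g
Loss = 1.49%
Rate = 0.239 mg/cycle


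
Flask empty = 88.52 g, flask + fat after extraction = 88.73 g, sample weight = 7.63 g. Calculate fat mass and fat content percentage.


Fat mass = 0.21 g
Fat content = 2.8%

Fat mass = 88.73 - 88.52 = 0.21 g
Fat% = 0.21 / 7.63 x 100 = 2.8%


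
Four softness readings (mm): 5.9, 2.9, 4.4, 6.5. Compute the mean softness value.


Sum = 5.9 + 2.9 + 4.4 + 6.5
Mean = 19.7 / 4 = 4.93 mm


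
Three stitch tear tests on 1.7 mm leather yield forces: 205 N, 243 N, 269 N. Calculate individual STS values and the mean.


STS1 = 205 / 1.7 = 120.6 N/mm
STS2 = 243 / 1.7 = 142.9 N/mm
STS3 = 269 / 1.7 = 158.2 N/mm
Mean = (120.6 + 142.9 + 158.2) / 3 = 140.6 N/mm


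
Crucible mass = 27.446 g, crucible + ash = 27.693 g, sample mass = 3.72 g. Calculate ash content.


Ash mass = 27.693 - 27.446 = 0.247 g
Ash% = 0.247 / 3.72 x 100 = 6.64%


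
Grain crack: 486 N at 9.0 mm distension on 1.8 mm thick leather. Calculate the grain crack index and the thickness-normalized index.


Crack index = 54.0 N/mm
Normalized index = 30.0 N/mm per mm


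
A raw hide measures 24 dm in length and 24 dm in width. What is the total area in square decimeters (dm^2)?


576 dm^2


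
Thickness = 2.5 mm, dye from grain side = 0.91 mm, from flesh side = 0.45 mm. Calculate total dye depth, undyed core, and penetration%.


Total dyed = 0.91 + 0.45 = 1.36 mm
Undyed core = 2.5 - 1.36 = 1.14 mm
Penetration = 1.36 / 2.5 x 100 = 54.4%


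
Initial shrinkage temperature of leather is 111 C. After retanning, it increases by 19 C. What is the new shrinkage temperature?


130 C


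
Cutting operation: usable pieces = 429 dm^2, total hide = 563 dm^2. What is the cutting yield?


76.2%

Yield = usable / total x 100
Yield = 429 / 563 x 100 = 76.2%


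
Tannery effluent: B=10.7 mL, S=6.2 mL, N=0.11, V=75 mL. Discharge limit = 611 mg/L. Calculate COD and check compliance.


COD = (10.7 - 6.2) x 0.11 x 8000 / 75 = 52.8 mg/L
Limit: 611 mg/L
Compliant: Yes


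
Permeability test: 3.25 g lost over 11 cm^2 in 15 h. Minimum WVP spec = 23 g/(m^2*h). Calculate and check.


WVP = 196.97 g/(m^2*h)
Meets specification: Yes

WVP = 3.25 / (11 x 15) x 10000 = 196.97 g/(m^2*h)
Minimum: 23 g/(m^2*h)
Meets spec: Yes


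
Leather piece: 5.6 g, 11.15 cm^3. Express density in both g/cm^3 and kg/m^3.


0.502 g/cm^3
502 kg/m^3

Density = 5.6 / 11.15 = 0.502 g/cm^3
Convert: 0.502 x 1000 = 502 kg/m^3


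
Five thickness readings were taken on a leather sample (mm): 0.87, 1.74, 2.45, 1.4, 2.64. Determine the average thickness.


Sum = 0.87 + 1.74 + 2.45 + 1.4 + 2.64 = 9.10
Average = 9.10 / 5 = 1.82 mm


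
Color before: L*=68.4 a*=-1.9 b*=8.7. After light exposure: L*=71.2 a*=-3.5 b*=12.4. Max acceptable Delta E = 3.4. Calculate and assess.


dL = 2.8, da = -1.6, db = 3.7
dE = sqrt((2.8)^2 + (-1.6)^2 + (3.7)^2) = 4.91
Max = 3.4
Passes: No


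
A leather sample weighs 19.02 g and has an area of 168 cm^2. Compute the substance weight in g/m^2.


1132.1 g/m^2


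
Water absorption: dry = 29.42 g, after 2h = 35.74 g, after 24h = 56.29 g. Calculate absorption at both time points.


2h absorption = 21.5%
24h absorption = 91.3%


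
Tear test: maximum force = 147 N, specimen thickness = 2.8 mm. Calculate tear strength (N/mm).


52.5 N/mm

Tear strength = force / thickness
Tear = 147 / 2.8 = 52.5 N/mm


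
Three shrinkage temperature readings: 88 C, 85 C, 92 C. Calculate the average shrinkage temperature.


88.3 C

Average = (88 + 85 + 92) / 3
Average = 265 / 3 = 88.3 C


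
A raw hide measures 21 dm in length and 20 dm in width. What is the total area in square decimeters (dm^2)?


Area = length x width
Area = 21 x 20 = 420 dm^2


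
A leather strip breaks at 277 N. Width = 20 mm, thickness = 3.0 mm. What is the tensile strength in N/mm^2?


Cross-sectional area = 20 x 3.0 = 60.0 mm^2
Tensile strength = 277 / 60.0 = 4.62 N/mm^2


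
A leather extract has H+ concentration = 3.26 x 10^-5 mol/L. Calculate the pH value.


pH = 4.49


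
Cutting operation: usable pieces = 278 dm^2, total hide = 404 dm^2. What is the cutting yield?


Yield = usable / total x 100
Yield = 278 / 404 x 100 = 68.8%


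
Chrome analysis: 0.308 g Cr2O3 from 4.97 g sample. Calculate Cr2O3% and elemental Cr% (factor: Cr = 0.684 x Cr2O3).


Cr2O3% = 0.308 / 4.97 x 100 = 6.20%
Cr% = 6.20 x 0.684 = 4.24%


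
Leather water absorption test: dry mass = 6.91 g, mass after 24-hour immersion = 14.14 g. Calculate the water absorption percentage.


Water absorbed = 14.14 - 6.91 = 7.23 g
WA% = 7.23 / 6.91 x 100 = 104.6%


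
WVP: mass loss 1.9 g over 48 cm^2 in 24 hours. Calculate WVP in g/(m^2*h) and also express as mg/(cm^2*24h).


WVP = 1.9 / (48 x 24) x 10000 = 16.49 g/(m^2*h)
Mass loss in mg = 1.9 x 1000 = 1900 mg
Per cm^2 per 24h in mg: 1900 x 24 / (48 x 24) = 45600 / 1152 = 39.58 mg/(cm^2*24h)


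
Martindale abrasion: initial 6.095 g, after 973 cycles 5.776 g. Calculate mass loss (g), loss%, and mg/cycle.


Loss = 6.095 - 5.776 = 0.319 g
Loss% = 0.319 / 6.095 x 100 = 5.23%
Rate = 0.319 / 973 x 1000 = 0.328 mg/cycle


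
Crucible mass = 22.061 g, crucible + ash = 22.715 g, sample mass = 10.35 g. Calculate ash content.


Ash mass = 22.715 - 22.061 = 0.654 g
Ash% = 0.654 / 10.35 x 100 = 6.32%


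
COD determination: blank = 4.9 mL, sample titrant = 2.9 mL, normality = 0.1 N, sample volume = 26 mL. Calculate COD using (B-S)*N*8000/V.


61.5 mg/L


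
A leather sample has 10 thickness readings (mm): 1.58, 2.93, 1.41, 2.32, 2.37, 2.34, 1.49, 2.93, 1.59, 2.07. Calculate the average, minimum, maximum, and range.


Sum = 21.03
Average = 21.03 / 10 = 2.10 mm
Minimum = 1.41 mm
Maximum = 2.93 mm
Range = 2.93 - 1.41 = 1.52 mm


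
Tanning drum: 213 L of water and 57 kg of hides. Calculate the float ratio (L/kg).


3.7

Float ratio = water / hide weight
Ratio = 213 / 57 = 3.7


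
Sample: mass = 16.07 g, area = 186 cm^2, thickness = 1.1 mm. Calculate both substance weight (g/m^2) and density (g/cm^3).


Substance weight = 864.0 g/m^2
Density = 0.785 g/cm^3

SW = 16.07 / 186 x 10000 = 864.0 g/m^2
Volume = 186 x 1.1 / 10 = 20.46 cm^3
Density = 16.07 / 20.46 = 0.785 g/cm^3


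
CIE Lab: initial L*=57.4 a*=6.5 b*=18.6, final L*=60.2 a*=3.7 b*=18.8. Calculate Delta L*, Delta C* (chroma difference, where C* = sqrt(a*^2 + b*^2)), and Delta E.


Delta L* = 2.8
Delta C* = -0.54
Delta E = 3.96

Delta L* = 60.2 - 57.4 = 2.8
C1* = sqrt((6.5)^2 + (18.6)^2) = 19.703
C2* = sqrt((3.7)^2 + (18.8)^2) = 19.161
Delta C* = 19.161 - 19.703 = -0.54
Delta E = sqrt((2.8)^2 + (-2.8)^2 + (0.2)^2) = 3.96


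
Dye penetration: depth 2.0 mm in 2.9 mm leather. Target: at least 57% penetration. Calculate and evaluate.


Penetration = 69.0%
Meets target: Yes


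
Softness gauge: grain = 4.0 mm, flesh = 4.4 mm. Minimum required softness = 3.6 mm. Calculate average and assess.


Average = (4.0 + 4.4) / 2 = 4.20 mm
Minimum = 3.6 mm
Meets requirement: Yes


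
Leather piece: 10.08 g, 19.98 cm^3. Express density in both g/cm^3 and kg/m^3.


0.505 g/cm^3
505 kg/m^3

Density = 10.08 / 19.98 = 0.505 g/cm^3
Convert: 0.505 x 1000 = 505 kg/m^3


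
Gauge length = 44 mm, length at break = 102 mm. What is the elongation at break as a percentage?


131.8%

Extension = 102 - 44 = 58 mm
Elongation = 58 / 44 x 100 = 131.8%


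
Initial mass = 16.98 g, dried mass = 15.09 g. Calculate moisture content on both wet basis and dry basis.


Wet basis = 11.1%
Dry basis = 12.5%


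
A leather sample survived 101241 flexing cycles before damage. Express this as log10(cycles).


5.01


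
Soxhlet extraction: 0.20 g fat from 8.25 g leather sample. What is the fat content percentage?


Fat content = 0.20 / 8.25 x 100
Fat = 2.4%


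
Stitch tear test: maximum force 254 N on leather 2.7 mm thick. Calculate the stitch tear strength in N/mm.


Stitch tear strength = force / thickness
STS = 254 / 2.7 = 94.1 N/mm


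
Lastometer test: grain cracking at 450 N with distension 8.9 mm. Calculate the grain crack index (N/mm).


50.6 N/mm

Grain crack index = force / distension
Index = 450 / 8.9 = 50.6 N/mm


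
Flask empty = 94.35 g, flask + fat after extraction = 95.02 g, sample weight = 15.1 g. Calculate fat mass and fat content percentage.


Fat mass = 95.02 - 94.35 = 0.67 g
Fat% = 0.67 / 15.1 x 100 = 4.4%


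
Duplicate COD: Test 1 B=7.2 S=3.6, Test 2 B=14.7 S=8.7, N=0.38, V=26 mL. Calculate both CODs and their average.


COD1 = (7.2 - 3.6) x 0.38 x 8000 / 26 = 420.9 mg/L
COD2 = (14.7 - 8.7) x 0.38 x 8000 / 26 = 701.5 mg/L
Average = (420.9 + 701.5) / 2 = 561.2 mg/L


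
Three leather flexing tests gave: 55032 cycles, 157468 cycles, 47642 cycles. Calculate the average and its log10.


Average = 86714 cycles
log10 = 4.94

Average = (55032 + 157468 + 47642) / 3 = 86714 cycles
log10(86714) = 4.94


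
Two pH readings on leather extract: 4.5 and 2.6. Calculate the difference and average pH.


Difference = 1.9
Average pH = 3.55

Difference = |4.5 - 2.6| = 1.9
Average = (4.5 + 2.6) / 2 = 3.55


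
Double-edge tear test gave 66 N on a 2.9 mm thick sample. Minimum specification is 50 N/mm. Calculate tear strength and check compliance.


Tear strength = 22.8 N/mm
Compliant: No


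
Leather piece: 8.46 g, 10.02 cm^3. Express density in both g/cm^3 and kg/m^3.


Density = 8.46 / 10.02 = 0.844 g/cm^3
Convert: 0.844 x 1000 = 844 kg/m^3


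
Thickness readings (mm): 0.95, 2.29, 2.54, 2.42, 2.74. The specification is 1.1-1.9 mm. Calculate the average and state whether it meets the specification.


Average = 2.19 mm
Within specification: No


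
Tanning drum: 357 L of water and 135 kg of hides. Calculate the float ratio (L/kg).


2.6


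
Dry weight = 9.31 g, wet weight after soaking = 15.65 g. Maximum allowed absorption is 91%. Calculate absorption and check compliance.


WA = (15.65 - 9.31) / 9.31 x 100 = 68.1%
Maximum allowed: 91%
Compliant: Yes


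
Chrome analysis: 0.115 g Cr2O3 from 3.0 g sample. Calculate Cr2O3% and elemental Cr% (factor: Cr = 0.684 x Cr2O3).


Cr2O3 = 3.83%
Cr = 2.62%


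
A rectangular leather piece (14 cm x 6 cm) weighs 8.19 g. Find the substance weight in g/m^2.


975.0 g/m^2


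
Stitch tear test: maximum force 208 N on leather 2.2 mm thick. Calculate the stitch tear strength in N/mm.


94.5 N/mm


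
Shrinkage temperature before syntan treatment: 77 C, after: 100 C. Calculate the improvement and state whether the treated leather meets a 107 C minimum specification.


Improvement = 23 C
Meets 107 C spec: No


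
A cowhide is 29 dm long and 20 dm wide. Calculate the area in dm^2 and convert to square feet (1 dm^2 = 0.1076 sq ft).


580 dm^2
62.41 sq ft

Area = 29 x 20 = 580 dm^2
Conversion: 580 x 0.1076 = 62.41 sq ft


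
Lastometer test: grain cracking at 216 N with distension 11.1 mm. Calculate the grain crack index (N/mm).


19.5 N/mm

Grain crack index = force / distension
Index = 216 / 11.1 = 19.5 N/mm


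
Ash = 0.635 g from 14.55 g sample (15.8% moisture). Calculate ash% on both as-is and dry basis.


As-is ash = 4.36%
Dry-basis ash = 5.18%

As-is ash% = 0.635 / 14.55 x 100 = 4.36%
Dry mass = 14.55 x (100 - 15.8) / 100 = 12.2511 g
Dry-basis ash% = 0.635 / 12.2511 x 100 = 5.18%


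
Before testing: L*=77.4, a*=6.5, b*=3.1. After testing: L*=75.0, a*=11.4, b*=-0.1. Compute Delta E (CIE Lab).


Delta E = 6.33

dL = 75.0 - 77.4 = -2.4
da = 11.4 - 6.5 = 4.9
db = -0.1 - 3.1 = -3.2
dE = sqrt((-2.4)^2 + (4.9)^2 + (-3.2)^2) = 6.33


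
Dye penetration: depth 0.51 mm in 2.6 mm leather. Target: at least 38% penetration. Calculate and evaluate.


Penetration = 19.6%
Meets target: No

Penetration = 0.51 / 2.6 x 100 = 19.6%
Target: 38%
Meets target: No


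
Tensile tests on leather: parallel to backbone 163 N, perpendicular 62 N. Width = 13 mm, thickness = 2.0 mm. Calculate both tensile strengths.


Area = 13 x 2.0 = 26.0 mm^2
TS (parallel) = 163 / 26.0 = 6.27 N/mm^2
TS (perpendicular) = 62 / 26.0 = 2.38 N/mm^2


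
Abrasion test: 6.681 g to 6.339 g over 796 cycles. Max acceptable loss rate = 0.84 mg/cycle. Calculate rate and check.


Rate = 0.430 mg/cycle
Passes: Yes

Loss = 6.681 - 6.339 = 0.342 g
Rate = 0.342 g / 796 cycles x 1000 = 0.430 mg/cycle
Max = 0.84 mg/cycle
Passes: Yes


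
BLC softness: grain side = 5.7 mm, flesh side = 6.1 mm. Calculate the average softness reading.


5.90 mm

Average = (5.7 + 6.1) / 2
Average = 5.90 mm


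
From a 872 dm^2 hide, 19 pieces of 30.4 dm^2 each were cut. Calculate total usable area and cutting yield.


Usable area = 577.6 dm^2
Yield = 66.2%


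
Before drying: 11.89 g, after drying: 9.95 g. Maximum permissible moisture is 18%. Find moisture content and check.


MC = (11.89 - 9.95) / 11.89 x 100 = 16.3%
Maximum: 18%
Acceptable: Yes


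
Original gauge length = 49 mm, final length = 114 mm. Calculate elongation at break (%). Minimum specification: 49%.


Extension = 114 - 49 = 65 mm
Elongation = 65 / 49 x 100 = 132.7%
Minimum required: 49%
Meets specification: Yes


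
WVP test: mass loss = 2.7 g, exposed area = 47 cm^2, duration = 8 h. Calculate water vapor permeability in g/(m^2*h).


WVP = mass_loss / (area x time) x 10000
WVP = 2.7 / (47 x 8) x 10000
WVP = 2.7 / 376 x 10000 = 71.81 g/(m^2*h)


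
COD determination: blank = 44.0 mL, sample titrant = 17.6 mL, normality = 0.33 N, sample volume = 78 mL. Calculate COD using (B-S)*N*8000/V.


893.5 mg/L

COD = (44.0 - 17.6) x 0.33 x 8000 / 78
COD = 26.4 x 0.33 x 8000 / 78
COD = 893.5 mg/L


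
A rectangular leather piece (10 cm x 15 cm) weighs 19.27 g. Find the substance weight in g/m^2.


Area = 10 x 15 = 150 cm^2
SW = 19.27 / 150 x 10000 = 1284.7 g/m^2


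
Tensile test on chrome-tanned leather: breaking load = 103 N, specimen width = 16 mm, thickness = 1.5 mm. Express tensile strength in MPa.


Cross-section = 16 x 1.5 = 24.0 mm^2
TS = 103 / 24.0 = 4.29 MPa
(1 N/mm^2 = 1 MPa)


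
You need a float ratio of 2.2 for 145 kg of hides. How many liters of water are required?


319.0 L

Water = hide weight x target ratio
Water = 145 x 2.2 = 319.0 L


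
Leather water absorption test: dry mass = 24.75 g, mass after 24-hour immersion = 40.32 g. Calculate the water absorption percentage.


Water absorbed = 40.32 - 24.75 = 15.57 g
WA% = 15.57 / 24.75 x 100 = 62.9%


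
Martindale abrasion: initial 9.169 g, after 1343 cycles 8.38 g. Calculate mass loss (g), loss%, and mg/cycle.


Loss = 9.169 - 8.38 = 0.789 g
Loss% = 0.789 / 9.169 x 100 = 8.61%
Rate = 0.789 / 1343 x 1000 = 0.587 mg/cycle


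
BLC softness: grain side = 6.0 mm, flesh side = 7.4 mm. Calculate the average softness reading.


Average = (6.0 + 7.4) / 2
Average = 6.70 mm


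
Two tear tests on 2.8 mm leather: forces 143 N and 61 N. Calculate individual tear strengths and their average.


Tear 1 = 51.1 N/mm
Tear 2 = 21.8 N/mm
Average = 36.5 N/mm

Tear 1 = 143 / 2.8 = 51.1 N/mm
Tear 2 = 61 / 2.8 = 21.8 N/mm
Average = (51.1 + 21.8) / 2 = 36.5 N/mm


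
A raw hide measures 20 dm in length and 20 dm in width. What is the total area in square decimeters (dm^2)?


400 dm^2


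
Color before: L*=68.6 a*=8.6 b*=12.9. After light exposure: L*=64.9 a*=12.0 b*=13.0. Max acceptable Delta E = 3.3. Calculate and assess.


Delta E = 5.03
Passes: No


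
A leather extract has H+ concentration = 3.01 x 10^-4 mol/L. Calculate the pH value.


pH = 3.52


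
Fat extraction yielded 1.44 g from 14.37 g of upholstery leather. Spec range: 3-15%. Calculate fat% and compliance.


Fat content = 10.0%
Compliant: Yes

Fat% = 1.44 / 14.37 x 100 = 10.0%
Spec range: 3-15%
Compliant: Yes


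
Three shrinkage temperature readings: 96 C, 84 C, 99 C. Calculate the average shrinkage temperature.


93.0 C

Average = (96 + 84 + 99) / 3
Average = 279 / 3 = 93.0 C


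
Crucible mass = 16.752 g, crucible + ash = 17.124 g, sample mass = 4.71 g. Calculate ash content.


Ash mass = 0.372 g
Ash content = 7.90%

Ash mass = 17.124 - 16.752 = 0.372 g
Ash% = 0.372 / 4.71 x 100 = 7.90%


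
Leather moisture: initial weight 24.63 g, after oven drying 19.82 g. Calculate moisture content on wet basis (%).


19.5%


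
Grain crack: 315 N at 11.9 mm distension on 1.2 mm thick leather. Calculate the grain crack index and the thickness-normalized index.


Crack index = 315 / 11.9 = 26.5 N/mm
Normalized = 26.5 / 1.2 = 22.1 N/mm per mm


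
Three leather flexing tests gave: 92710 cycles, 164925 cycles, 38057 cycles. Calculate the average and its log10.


Average = 98564 cycles
log10 = 4.99

Average = (92710 + 164925 + 38057) / 3 = 98564 cycles
log10(98564) = 4.99


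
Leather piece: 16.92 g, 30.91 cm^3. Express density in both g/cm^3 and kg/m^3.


0.547 g/cm^3
547 kg/m^3

Density = 16.92 / 30.91 = 0.547 g/cm^3
Convert: 0.547 x 1000 = 547 kg/m^3


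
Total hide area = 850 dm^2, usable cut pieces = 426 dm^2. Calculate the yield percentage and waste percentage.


Yield = 50.1%
Waste = 49.9%

Yield = 426 / 850 x 100 = 50.1%
Waste = 850 - 426 = 424 dm^2
Waste% = 100 - 50.1 = 49.9%


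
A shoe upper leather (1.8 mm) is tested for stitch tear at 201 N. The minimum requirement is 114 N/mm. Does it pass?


STS = 111.7 N/mm
Passes: No


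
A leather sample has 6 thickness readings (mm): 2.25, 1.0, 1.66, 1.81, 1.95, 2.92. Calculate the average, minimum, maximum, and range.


Sum = 11.59
Average = 11.59 / 6 = 1.93 mm
Minimum = 1.0 mm
Maximum = 2.92 mm
Range = 2.92 - 1.0 = 1.92 mm


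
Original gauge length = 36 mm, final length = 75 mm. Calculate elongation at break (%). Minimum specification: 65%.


Extension = 75 - 36 = 39 mm
Elongation = 39 / 36 x 100 = 108.3%
Minimum required: 65%
Meets specification: Yes


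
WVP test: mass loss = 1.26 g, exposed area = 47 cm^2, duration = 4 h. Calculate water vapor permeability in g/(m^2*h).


67.02 g/(m^2*h)

WVP = mass_loss / (area x time) x 10000
WVP = 1.26 / (47 x 4) x 10000
WVP = 1.26 / 188 x 10000 = 67.02 g/(m^2*h)


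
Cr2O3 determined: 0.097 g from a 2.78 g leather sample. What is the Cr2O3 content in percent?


3.49%


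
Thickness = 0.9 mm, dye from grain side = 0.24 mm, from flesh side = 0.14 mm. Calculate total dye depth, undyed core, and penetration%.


Total dyed = 0.38 mm
Undyed core = 0.52 mm
Penetration = 42.2%

Total dyed = 0.24 + 0.14 = 0.38 mm
Undyed core = 0.9 - 0.38 = 0.52 mm
Penetration = 0.38 / 0.9 x 100 = 42.2%


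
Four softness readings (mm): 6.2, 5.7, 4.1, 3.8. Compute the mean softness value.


4.95 mm


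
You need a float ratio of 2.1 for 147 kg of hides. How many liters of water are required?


308.7 L


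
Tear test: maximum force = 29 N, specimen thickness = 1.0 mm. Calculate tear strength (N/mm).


29.0 N/mm


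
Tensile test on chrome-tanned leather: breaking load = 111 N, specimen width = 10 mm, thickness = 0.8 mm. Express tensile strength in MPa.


13.88 MPa

Cross-section = 10 x 0.8 = 8.0 mm^2
TS = 111 / 8.0 = 13.88 MPa
(1 N/mm^2 = 1 MPa)


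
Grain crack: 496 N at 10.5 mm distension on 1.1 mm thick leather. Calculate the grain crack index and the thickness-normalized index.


Crack index = 496 / 10.5 = 47.2 N/mm
Normalized = 47.2 / 1.1 = 42.9 N/mm per mm


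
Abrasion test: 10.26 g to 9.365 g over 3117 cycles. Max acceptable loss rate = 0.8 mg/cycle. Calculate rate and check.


Rate = 0.287 mg/cycle
Passes: Yes

Loss = 10.26 - 9.365 = 0.895 g
Rate = 0.895 g / 3117 cycles x 1000 = 0.287 mg/cycle
Max = 0.8 mg/cycle
Passes: Yes


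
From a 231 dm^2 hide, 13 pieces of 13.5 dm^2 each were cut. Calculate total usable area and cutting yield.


Usable area = 175.5 dm^2
Yield = 76.0%


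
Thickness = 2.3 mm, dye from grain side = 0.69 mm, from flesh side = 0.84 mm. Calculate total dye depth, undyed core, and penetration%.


Total dyed = 1.53 mm
Undyed core = 0.77 mm
Penetration = 66.5%

Total dyed = 0.69 + 0.84 = 1.53 mm
Undyed core = 2.3 - 1.53 = 0.77 mm
Penetration = 1.53 / 2.3 x 100 = 66.5%


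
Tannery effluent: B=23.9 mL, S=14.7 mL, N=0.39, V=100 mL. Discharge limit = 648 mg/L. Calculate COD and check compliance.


COD = (23.9 - 14.7) x 0.39 x 8000 / 100 = 287.0 mg/L
Limit: 648 mg/L
Compliant: Yes


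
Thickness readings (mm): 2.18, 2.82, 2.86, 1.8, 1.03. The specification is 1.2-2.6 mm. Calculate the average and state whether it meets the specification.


Average = 2.14 mm
Within specification: Yes

Sum = 10.69
Average = 10.69 / 5 = 2.14 mm
Specification range: 1.2 to 2.6 mm
Within spec: Yes


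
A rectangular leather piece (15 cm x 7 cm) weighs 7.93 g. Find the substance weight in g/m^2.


755.2 g/m^2

Area = 15 x 7 = 105 cm^2
SW = 7.93 / 105 x 10000 = 755.2 g/m^2


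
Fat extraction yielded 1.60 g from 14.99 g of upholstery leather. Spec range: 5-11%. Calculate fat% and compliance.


Fat content = 10.7%
Compliant: Yes


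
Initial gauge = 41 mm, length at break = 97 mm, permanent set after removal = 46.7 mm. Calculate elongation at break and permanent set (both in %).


Elongation at break = 136.6%
Permanent set = 13.9%


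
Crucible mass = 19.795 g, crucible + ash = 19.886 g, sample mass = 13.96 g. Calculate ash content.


Ash mass = 0.091 g
Ash content = 0.65%

Ash mass = 19.886 - 19.795 = 0.091 g
Ash% = 0.091 / 13.96 x 100 = 0.65%


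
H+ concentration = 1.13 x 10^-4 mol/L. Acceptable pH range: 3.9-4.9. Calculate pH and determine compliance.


pH = 3.95
Compliant: Yes


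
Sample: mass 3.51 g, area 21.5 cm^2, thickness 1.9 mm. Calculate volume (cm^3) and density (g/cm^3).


Thickness in cm = 1.9 / 10 = 0.19 cm
Volume = 21.5 x 0.19 = 4.085 cm^3
Density = 3.51 / 4.085 = 0.859 g/cm^3


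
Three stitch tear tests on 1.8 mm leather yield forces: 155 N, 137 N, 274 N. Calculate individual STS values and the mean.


STS1 = 155 / 1.8 = 86.1 N/mm
STS2 = 137 / 1.8 = 76.1 N/mm
STS3 = 274 / 1.8 = 152.2 N/mm
Mean = (86.1 + 76.1 + 152.2) / 3 = 104.8 N/mm


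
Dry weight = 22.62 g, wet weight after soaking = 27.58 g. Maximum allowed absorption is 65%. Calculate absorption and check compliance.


Absorption = 21.9%
Compliant: Yes
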